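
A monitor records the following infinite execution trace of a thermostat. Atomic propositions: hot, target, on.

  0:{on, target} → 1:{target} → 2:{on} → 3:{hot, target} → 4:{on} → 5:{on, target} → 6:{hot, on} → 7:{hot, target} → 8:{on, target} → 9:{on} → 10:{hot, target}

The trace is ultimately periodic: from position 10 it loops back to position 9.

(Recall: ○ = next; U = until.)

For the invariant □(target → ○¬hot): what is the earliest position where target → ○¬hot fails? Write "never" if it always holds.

5

Check target → ○¬hot at each position in order: 0 ✓, 1 ✓, 2 ✓, 3 ✓, 4 ✓.
At position 5 the labels are {on, target} and the next position 6 has {hot, on}, so target → ○¬hot is false there. This is the first violation.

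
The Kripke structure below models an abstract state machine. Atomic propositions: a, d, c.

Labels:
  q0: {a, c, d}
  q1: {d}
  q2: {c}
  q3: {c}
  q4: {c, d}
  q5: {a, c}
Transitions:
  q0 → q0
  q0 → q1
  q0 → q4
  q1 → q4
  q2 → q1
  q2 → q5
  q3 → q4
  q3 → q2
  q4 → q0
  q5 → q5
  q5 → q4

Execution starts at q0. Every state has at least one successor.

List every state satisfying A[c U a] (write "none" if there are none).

{q0, q4, q5}

States satisfying c: {q0, q2, q3, q4, q5}.
States satisfying a: {q0, q5}.
States satisfying A[c U a]: {q0, q4, q5}.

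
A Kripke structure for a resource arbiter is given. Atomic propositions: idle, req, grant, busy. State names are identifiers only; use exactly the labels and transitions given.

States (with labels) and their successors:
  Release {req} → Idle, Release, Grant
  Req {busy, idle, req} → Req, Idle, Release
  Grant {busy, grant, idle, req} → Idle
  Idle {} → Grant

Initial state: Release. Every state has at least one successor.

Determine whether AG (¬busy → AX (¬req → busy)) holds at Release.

States satisfying ¬busy → AX (¬req → busy): {Req, Grant, Idle}.
States satisfying AG (¬busy → AX (¬req → busy)): {Grant, Idle}.
Release is reachable from Release and violates ¬busy → AX (¬req → busy), so AG fails at Release.
Release ∉ Sat(AG (¬busy → AX (¬req → busy))).

Does not hold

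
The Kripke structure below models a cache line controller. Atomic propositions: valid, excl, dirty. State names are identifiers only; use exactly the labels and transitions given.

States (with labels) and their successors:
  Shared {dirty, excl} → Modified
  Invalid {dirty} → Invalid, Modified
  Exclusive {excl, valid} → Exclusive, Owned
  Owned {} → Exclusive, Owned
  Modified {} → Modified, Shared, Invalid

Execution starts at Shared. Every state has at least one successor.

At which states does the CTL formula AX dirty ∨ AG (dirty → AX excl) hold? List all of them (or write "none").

States satisfying dirty: {Shared, Invalid}.
States satisfying AX dirty: ∅.
States satisfying dirty → AX excl: {Exclusive, Owned, Modified}.
States satisfying AG (dirty → AX excl): {Exclusive, Owned}.
States satisfying AX dirty ∨ AG (dirty → AX excl): {Exclusive, Owned}.

{Exclusive, Owned}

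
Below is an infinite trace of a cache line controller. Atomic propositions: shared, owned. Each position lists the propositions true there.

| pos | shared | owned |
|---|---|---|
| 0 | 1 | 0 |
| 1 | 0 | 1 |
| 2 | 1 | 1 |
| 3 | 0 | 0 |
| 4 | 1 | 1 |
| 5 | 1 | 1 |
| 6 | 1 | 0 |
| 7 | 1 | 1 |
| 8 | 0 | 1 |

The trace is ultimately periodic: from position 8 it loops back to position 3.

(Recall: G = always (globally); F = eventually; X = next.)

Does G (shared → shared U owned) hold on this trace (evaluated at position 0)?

Satisfied

shared → shared U owned holds at every position 0..8, and those are all positions ever visited, so G (shared → shared U owned) holds.
Positions where shared holds: 0, 2, 4, 5, 6, 7.
Check shared U owned at each: 0→ok, 2→ok, 4→ok, 5→ok, 6→ok, 7→ok.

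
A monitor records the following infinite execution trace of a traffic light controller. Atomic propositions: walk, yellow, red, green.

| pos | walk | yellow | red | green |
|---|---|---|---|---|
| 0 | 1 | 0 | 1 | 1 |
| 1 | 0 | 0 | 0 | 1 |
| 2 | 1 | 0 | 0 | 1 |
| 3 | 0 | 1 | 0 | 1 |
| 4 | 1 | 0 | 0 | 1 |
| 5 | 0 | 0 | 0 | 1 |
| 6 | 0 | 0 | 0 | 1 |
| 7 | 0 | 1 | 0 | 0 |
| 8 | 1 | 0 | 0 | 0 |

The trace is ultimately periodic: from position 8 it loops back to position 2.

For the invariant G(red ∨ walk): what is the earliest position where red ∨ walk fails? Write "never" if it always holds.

Check red ∨ walk at each position in order: 0 ✓.
At position 1 the labels are {green}, so red ∨ walk is false there. This is the first violation.

1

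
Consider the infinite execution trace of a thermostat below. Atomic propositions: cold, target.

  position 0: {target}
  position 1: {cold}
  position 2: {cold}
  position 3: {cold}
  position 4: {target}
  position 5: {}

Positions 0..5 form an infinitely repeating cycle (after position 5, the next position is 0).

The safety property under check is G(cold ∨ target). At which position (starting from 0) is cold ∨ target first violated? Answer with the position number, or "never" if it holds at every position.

5

Check cold ∨ target at each position in order: 0 ✓, 1 ✓, 2 ✓, 3 ✓, 4 ✓.
At position 5 the labels are {}, so cold ∨ target is false there. This is the first violation.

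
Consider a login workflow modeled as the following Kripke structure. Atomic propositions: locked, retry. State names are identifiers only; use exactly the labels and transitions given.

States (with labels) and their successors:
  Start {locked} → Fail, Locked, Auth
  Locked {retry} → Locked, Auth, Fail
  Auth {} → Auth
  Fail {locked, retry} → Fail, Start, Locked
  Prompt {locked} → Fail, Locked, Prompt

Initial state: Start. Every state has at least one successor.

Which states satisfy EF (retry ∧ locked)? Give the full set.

States satisfying retry ∧ locked: {Fail}.
States satisfying EF (retry ∧ locked): {Start, Locked, Fail, Prompt}.

{Start, Locked, Fail, Prompt}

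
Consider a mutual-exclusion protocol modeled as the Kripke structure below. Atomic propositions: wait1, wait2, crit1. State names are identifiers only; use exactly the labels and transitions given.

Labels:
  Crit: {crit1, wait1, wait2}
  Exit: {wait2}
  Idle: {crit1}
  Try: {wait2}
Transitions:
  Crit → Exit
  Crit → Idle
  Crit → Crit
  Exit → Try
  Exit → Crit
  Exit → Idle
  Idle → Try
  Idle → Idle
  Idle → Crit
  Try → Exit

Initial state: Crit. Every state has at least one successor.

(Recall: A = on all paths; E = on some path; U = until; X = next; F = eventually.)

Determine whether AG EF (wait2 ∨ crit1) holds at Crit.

Yes

States satisfying EF (wait2 ∨ crit1): {Crit, Exit, Idle, Try}.
States satisfying AG EF (wait2 ∨ crit1): {Crit, Exit, Idle, Try}.
Every state reachable from Crit satisfies EF (wait2 ∨ crit1).
Crit ∈ Sat(AG EF (wait2 ∨ crit1)).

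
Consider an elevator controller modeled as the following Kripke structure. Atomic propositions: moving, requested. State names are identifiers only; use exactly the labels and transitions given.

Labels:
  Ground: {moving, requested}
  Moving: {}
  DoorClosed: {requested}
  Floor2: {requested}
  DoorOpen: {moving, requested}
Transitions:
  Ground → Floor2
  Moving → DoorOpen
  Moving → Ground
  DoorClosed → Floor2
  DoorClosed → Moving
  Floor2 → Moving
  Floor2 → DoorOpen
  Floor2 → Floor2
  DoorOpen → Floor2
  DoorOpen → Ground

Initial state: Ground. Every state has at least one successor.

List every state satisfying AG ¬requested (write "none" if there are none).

States satisfying ¬requested: {Moving}.
States satisfying AG ¬requested: ∅.

none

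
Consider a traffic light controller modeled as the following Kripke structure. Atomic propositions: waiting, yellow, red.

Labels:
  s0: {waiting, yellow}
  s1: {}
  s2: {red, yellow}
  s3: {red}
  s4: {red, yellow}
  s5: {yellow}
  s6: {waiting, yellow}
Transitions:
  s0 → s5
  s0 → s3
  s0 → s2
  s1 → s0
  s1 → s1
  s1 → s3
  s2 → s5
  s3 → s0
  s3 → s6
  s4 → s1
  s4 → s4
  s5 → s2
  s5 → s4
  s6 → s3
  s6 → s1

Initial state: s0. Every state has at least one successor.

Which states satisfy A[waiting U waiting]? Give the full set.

{s0, s6}

States satisfying waiting: {s0, s6}.
States satisfying A[waiting U waiting]: {s0, s6}.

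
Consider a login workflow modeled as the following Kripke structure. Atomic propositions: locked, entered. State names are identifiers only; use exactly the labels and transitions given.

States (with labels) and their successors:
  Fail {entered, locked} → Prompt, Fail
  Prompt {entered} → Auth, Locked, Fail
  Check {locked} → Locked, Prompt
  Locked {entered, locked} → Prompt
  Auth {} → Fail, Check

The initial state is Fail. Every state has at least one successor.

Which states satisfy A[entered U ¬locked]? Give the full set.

{Prompt, Locked, Auth}

States satisfying entered: {Fail, Prompt, Locked}.
States satisfying ¬locked: {Prompt, Auth}.
States satisfying A[entered U ¬locked]: {Prompt, Locked, Auth}.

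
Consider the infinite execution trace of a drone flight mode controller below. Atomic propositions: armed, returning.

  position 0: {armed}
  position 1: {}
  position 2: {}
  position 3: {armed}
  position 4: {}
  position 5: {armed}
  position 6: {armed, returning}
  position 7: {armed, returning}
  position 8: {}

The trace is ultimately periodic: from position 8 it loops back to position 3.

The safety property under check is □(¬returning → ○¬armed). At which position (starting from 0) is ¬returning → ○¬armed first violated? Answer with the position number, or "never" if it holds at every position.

2

Check ¬returning → ○¬armed at each position in order: 0 ✓, 1 ✓.
At position 2 the labels are {} and the next position 3 has {armed}, so ¬returning → ○¬armed is false there. This is the first violation.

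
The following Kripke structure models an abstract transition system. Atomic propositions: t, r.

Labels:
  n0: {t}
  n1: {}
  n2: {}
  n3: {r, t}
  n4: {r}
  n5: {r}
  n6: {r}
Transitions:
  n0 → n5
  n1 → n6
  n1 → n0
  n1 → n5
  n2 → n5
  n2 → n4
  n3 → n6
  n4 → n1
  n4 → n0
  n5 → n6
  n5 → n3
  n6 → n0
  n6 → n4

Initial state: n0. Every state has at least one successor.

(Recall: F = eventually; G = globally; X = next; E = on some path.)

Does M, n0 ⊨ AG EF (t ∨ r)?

Satisfied

States satisfying EF (t ∨ r): {n0, n1, n2, n3, n4, n5, n6}.
States satisfying AG EF (t ∨ r): {n0, n1, n2, n3, n4, n5, n6}.
Every state reachable from n0 satisfies EF (t ∨ r).
n0 ∈ Sat(AG EF (t ∨ r)).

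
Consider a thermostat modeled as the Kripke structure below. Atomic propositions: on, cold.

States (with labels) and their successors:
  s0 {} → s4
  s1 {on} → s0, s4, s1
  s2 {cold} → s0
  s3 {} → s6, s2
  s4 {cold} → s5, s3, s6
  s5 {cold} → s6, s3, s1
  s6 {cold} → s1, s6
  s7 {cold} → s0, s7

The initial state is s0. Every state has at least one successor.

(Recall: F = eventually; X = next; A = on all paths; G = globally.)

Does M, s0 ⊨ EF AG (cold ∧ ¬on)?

Violated

States satisfying AG (cold ∧ ¬on): ∅.
States satisfying EF AG (cold ∧ ¬on): ∅.
No suitable path/successor from s0 witnesses the formula.
s0 ∉ Sat(EF AG (cold ∧ ¬on)).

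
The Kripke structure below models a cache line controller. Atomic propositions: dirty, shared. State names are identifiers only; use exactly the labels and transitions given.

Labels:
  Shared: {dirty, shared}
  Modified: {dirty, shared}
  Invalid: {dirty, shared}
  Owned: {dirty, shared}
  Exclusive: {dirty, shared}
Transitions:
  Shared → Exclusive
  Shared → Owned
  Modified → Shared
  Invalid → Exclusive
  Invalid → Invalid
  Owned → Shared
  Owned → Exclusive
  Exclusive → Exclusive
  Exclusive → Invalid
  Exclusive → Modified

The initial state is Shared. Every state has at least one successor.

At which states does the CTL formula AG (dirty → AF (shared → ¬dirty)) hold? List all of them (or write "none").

none

States satisfying dirty → AF (shared → ¬dirty): ∅.
States satisfying AG (dirty → AF (shared → ¬dirty)): ∅.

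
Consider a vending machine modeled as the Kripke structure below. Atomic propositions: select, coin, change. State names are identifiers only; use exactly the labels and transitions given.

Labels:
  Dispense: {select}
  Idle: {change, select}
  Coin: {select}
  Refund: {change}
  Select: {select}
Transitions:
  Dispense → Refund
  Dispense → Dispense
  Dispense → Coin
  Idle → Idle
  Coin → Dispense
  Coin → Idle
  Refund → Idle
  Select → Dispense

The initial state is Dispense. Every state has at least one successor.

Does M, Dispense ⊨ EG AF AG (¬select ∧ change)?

Does not hold

States satisfying AF AG (¬select ∧ change): ∅.
States satisfying EG AF AG (¬select ∧ change): ∅.
No suitable path/successor from Dispense witnesses the formula.
Dispense ∉ Sat(EG AF AG (¬select ∧ change)).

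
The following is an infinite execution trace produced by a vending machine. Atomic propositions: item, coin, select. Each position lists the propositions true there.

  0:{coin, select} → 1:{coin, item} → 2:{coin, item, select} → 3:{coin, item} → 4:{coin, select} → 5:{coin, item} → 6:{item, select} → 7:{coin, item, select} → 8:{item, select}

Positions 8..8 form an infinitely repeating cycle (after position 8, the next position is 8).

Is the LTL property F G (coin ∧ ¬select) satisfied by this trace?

G (coin ∧ ¬select) is false at every position 0..8, so it never becomes true and F G (coin ∧ ¬select) fails.

No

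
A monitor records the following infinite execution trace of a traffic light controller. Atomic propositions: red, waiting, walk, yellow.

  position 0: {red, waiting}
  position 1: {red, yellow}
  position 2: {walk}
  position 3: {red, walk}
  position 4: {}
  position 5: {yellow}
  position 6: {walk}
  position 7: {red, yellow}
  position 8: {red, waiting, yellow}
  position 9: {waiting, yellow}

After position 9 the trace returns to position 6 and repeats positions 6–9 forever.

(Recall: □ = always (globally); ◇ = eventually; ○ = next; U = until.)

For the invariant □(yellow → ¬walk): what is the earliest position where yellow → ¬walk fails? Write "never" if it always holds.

never

yellow → ¬walk holds at every position 0..9, and those are all the positions the trace ever visits, so the invariant □(yellow → ¬walk) is never violated.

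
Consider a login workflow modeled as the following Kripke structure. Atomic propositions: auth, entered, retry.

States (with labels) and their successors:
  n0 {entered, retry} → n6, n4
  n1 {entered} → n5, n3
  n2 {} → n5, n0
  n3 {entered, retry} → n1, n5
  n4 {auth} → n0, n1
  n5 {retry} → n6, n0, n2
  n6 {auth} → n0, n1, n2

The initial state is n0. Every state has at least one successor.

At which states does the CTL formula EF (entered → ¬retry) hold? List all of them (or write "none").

{n0, n1, n2, n3, n4, n5, n6}

States satisfying entered → ¬retry: {n1, n2, n4, n5, n6}.
States satisfying EF (entered → ¬retry): {n0, n1, n2, n3, n4, n5, n6}.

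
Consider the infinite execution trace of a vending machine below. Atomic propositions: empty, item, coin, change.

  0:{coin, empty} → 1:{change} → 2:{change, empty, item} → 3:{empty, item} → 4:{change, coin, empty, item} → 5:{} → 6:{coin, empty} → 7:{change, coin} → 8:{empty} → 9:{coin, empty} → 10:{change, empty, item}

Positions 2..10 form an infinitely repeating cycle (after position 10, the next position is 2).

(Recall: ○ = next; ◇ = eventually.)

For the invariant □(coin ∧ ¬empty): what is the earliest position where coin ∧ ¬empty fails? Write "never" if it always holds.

0

At position 0 the labels are {coin, empty}, so coin ∧ ¬empty is false there. This is the first violation.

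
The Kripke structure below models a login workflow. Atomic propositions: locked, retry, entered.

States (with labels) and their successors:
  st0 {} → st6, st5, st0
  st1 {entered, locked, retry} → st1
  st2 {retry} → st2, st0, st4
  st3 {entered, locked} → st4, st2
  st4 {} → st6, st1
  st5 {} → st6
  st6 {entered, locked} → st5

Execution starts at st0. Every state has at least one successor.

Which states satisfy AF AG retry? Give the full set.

{st1}

States satisfying AG retry: {st1}.
States satisfying AF AG retry: {st1}.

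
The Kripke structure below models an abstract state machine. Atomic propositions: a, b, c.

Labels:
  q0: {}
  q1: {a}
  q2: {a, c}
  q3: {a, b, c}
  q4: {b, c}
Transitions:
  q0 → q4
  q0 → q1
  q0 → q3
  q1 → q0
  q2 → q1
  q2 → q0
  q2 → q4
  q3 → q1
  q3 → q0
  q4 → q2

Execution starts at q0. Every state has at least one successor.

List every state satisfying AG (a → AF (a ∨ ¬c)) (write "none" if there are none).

{q0, q1, q2, q3, q4}

States satisfying a → AF (a ∨ ¬c): {q0, q1, q2, q3, q4}.
States satisfying AG (a → AF (a ∨ ¬c)): {q0, q1, q2, q3, q4}.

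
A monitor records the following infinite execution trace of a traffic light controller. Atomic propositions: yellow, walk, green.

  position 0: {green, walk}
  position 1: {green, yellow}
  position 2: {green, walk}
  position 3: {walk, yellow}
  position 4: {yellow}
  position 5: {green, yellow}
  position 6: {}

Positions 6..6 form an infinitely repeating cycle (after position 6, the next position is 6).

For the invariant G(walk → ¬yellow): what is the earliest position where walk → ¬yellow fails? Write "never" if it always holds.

3

Check walk → ¬yellow at each position in order: 0 ✓, 1 ✓, 2 ✓.
At position 3 the labels are {walk, yellow}, so walk → ¬yellow is false there. This is the first violation.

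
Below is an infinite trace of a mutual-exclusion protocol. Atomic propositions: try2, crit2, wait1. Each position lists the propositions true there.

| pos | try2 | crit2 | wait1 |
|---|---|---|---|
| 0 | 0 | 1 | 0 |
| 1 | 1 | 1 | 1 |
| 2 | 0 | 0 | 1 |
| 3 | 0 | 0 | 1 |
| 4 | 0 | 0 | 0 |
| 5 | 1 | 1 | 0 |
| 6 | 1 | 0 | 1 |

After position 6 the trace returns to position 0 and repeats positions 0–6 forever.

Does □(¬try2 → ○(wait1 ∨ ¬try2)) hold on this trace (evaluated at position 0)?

¬try2 → ○(wait1 ∨ ¬try2) must hold at every position from 0 onward. It fails at position 4, so □(¬try2 → ○(wait1 ∨ ¬try2)) is false.
Positions where ¬try2 holds: 0, 2, 3, 4.
Check ○(wait1 ∨ ¬try2) at each: 0→ok, 2→ok, 3→ok, 4→fails.

No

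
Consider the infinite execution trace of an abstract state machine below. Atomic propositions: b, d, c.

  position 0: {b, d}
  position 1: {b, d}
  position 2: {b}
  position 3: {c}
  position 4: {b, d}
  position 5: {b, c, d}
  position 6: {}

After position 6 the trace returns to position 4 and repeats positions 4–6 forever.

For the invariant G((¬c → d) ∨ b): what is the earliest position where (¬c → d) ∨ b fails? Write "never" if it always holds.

6

Check (¬c → d) ∨ b at each position in order: 0 ✓, 1 ✓, 2 ✓, 3 ✓, 4 ✓, 5 ✓.
At position 6 the labels are {}, so (¬c → d) ∨ b is false there. This is the first violation.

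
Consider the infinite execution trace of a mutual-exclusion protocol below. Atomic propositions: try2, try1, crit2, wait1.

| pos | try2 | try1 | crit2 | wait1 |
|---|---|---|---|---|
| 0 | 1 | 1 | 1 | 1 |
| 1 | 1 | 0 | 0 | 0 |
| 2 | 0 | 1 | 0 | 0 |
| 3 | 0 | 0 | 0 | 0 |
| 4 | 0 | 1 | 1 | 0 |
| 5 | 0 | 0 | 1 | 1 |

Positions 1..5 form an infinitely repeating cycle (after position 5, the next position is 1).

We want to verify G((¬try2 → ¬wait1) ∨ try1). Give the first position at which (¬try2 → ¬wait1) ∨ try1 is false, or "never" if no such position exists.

5

Check (¬try2 → ¬wait1) ∨ try1 at each position in order: 0 ✓, 1 ✓, 2 ✓, 3 ✓, 4 ✓.
At position 5 the labels are {crit2, wait1}, so (¬try2 → ¬wait1) ∨ try1 is false there. This is the first violation.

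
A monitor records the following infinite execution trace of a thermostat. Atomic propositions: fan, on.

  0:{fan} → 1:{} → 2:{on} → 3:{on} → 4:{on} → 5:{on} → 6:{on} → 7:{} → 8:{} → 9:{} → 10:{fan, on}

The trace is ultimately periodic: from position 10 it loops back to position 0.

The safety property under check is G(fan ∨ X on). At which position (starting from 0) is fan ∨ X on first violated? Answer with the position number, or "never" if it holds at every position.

6

Check fan ∨ X on at each position in order: 0 ✓, 1 ✓, 2 ✓, 3 ✓, 4 ✓, 5 ✓.
At position 6 the labels are {on} and the next position 7 has {}, so fan ∨ X on is false there. This is the first violation.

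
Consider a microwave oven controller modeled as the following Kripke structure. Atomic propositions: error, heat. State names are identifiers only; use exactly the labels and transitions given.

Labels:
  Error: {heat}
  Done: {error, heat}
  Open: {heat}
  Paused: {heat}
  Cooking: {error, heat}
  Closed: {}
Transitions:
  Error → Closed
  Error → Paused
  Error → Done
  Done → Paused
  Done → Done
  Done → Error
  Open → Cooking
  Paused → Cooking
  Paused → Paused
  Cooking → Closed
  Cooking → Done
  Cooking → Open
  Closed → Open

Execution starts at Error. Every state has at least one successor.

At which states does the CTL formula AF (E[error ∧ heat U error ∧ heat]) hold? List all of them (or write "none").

{Done, Open, Cooking, Closed}

States satisfying E[error ∧ heat U error ∧ heat]: {Done, Cooking}.
States satisfying AF (E[error ∧ heat U error ∧ heat]): {Done, Open, Cooking, Closed}.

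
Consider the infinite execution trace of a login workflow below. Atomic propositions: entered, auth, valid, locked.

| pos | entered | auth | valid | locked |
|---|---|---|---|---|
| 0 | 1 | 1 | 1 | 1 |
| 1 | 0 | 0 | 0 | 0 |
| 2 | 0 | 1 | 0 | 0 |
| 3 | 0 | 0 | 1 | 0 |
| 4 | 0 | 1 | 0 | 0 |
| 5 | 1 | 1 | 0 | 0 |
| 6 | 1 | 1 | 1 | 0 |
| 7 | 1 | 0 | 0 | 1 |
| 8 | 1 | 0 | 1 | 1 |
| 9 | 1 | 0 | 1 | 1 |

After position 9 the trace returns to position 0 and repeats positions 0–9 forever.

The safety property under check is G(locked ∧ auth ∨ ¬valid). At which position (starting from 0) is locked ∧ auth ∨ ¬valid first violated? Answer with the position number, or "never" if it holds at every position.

3

Check locked ∧ auth ∨ ¬valid at each position in order: 0 ✓, 1 ✓, 2 ✓.
At position 3 the labels are {valid}, so locked ∧ auth ∨ ¬valid is false there. This is the first violation.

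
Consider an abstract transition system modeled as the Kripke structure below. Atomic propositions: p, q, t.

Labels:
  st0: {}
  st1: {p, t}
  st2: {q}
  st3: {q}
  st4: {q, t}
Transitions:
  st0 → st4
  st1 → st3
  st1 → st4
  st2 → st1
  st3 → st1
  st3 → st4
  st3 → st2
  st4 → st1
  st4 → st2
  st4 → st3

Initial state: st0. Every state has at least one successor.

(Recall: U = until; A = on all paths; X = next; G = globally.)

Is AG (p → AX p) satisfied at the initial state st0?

States satisfying p → AX p: {st0, st2, st3, st4}.
States satisfying AG (p → AX p): ∅.
st1 is reachable from st0 and violates p → AX p, so AG fails at st0.
st0 ∉ Sat(AG (p → AX p)).

Does not hold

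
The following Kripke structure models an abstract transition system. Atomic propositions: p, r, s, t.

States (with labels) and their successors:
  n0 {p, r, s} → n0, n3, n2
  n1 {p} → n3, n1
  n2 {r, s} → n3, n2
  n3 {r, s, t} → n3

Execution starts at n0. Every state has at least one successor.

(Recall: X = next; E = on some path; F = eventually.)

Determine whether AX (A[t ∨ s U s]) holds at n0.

Holds

States satisfying A[t ∨ s U s]: {n0, n2, n3}.
States satisfying AX (A[t ∨ s U s]): {n0, n2, n3}.
n0 ∈ Sat(AX (A[t ∨ s U s])).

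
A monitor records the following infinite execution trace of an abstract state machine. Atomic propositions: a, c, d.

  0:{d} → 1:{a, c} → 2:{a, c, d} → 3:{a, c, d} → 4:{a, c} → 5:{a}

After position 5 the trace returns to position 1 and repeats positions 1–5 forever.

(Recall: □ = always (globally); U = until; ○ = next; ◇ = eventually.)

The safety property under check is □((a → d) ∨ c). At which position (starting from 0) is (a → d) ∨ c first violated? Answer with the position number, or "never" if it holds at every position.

5

Check (a → d) ∨ c at each position in order: 0 ✓, 1 ✓, 2 ✓, 3 ✓, 4 ✓.
At position 5 the labels are {a}, so (a → d) ∨ c is false there. This is the first violation.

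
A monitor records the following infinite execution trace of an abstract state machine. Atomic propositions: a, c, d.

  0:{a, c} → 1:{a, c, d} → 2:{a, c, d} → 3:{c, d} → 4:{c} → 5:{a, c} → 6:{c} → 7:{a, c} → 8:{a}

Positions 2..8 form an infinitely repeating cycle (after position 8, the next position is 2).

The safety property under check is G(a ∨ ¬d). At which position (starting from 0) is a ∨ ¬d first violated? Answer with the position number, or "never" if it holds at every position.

3

Check a ∨ ¬d at each position in order: 0 ✓, 1 ✓, 2 ✓.
At position 3 the labels are {c, d}, so a ∨ ¬d is false there. This is the first violation.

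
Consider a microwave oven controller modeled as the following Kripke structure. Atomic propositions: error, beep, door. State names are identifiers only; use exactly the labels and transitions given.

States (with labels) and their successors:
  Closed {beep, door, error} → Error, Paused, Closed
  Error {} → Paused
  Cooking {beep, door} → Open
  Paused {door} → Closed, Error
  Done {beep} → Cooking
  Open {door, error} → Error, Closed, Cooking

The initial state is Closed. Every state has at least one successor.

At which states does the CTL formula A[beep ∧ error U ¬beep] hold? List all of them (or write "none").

{Error, Paused, Open}

States satisfying beep ∧ error: {Closed}.
States satisfying ¬beep: {Error, Paused, Open}.
States satisfying A[beep ∧ error U ¬beep]: {Error, Paused, Open}.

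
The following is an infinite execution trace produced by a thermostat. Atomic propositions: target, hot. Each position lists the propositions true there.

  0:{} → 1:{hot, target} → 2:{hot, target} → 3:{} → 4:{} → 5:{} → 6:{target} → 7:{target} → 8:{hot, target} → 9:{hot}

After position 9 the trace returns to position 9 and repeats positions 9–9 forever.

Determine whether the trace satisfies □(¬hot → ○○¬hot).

Does not hold

¬hot → ○○¬hot must hold at every position from 0 onward. It fails at position 0, so □(¬hot → ○○¬hot) is false.
Positions where ¬hot holds: 0, 3, 4, 5, 6, 7.
Check ○○¬hot at each: 0→fails, 3→ok, 4→ok, 5→ok, 6→fails, 7→fails.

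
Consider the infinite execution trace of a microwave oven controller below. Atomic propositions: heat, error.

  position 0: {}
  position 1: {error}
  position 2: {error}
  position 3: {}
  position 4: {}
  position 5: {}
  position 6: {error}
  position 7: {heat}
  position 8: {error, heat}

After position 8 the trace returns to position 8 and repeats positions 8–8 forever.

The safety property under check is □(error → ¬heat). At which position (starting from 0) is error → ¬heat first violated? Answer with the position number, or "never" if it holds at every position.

8

Check error → ¬heat at each position in order: 0 ✓, 1 ✓, 2 ✓, 3 ✓, 4 ✓, 5 ✓, 6 ✓, 7 ✓.
At position 8 the labels are {error, heat}, so error → ¬heat is false there. This is the first violation.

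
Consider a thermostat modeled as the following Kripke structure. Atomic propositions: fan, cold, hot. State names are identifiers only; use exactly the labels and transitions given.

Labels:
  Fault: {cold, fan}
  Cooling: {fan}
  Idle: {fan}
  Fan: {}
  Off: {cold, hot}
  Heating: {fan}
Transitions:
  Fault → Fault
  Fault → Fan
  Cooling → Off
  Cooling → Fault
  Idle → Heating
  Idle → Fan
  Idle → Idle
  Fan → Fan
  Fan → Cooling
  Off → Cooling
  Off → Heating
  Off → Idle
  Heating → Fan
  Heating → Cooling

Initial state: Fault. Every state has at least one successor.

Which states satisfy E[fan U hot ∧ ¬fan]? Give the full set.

{Cooling, Idle, Off, Heating}

States satisfying fan: {Fault, Cooling, Idle, Heating}.
States satisfying hot ∧ ¬fan: {Off}.
States satisfying E[fan U hot ∧ ¬fan]: {Cooling, Idle, Off, Heating}.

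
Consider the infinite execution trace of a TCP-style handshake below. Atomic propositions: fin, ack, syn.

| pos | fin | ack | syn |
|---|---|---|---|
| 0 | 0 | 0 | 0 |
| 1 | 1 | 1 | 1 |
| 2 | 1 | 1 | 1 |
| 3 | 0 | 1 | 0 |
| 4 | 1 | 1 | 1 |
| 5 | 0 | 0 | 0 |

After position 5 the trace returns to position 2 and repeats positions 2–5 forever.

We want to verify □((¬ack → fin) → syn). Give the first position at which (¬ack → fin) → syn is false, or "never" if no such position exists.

3

Check (¬ack → fin) → syn at each position in order: 0 ✓, 1 ✓, 2 ✓.
At position 3 the labels are {ack}, so (¬ack → fin) → syn is false there. This is the first violation.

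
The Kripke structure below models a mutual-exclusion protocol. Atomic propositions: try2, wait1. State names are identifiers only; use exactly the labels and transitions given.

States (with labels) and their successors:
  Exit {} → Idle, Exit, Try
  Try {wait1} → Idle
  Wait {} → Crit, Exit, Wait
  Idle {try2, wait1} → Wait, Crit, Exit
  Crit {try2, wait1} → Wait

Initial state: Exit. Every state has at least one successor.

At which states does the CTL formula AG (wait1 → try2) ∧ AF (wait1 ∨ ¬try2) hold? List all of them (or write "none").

none

States satisfying wait1 → try2: {Exit, Wait, Idle, Crit}.
States satisfying AG (wait1 → try2): ∅.
States satisfying wait1 ∨ ¬try2: {Exit, Try, Wait, Idle, Crit}.
States satisfying AF (wait1 ∨ ¬try2): {Exit, Try, Wait, Idle, Crit}.
States satisfying AG (wait1 → try2) ∧ AF (wait1 ∨ ¬try2): ∅.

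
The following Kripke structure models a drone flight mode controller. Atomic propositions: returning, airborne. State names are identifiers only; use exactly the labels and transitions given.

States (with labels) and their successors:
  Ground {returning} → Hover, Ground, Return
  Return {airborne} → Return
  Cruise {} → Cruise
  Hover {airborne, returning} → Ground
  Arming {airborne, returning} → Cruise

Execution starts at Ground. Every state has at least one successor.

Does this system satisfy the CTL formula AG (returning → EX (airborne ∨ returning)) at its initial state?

Satisfied

States satisfying returning → EX (airborne ∨ returning): {Ground, Return, Cruise, Hover}.
States satisfying AG (returning → EX (airborne ∨ returning)): {Ground, Return, Cruise, Hover}.
Every state reachable from Ground satisfies returning → EX (airborne ∨ returning).
Ground ∈ Sat(AG (returning → EX (airborne ∨ returning))).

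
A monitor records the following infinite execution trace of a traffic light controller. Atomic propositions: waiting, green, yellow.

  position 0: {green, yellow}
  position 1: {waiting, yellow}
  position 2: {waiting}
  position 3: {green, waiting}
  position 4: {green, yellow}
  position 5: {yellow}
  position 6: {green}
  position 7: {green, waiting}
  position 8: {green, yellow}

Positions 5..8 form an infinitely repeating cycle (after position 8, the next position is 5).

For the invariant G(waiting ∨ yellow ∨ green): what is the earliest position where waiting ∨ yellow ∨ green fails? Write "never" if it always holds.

never

waiting ∨ yellow ∨ green holds at every position 0..8, and those are all the positions the trace ever visits, so the invariant G(waiting ∨ yellow ∨ green) is never violated.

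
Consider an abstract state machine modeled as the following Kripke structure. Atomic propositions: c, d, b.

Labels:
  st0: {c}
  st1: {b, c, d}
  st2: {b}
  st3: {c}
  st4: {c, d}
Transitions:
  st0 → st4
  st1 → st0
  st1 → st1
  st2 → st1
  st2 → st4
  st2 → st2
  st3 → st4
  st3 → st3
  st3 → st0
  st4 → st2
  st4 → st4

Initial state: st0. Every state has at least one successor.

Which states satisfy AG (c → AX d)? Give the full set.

States satisfying c → AX d: {st0, st2}.
States satisfying AG (c → AX d): ∅.

none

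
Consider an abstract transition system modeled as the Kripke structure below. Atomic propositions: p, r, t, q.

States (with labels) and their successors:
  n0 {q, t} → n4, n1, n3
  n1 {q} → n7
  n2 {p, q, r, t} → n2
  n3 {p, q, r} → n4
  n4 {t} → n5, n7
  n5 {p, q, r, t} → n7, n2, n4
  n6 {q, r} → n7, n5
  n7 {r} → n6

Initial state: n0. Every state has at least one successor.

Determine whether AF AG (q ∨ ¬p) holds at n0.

Holds

States satisfying AG (q ∨ ¬p): {n0, n1, n2, n3, n4, n5, n6, n7}.
States satisfying AF AG (q ∨ ¬p): {n0, n1, n2, n3, n4, n5, n6, n7}.
n0 ∈ Sat(AF AG (q ∨ ¬p)).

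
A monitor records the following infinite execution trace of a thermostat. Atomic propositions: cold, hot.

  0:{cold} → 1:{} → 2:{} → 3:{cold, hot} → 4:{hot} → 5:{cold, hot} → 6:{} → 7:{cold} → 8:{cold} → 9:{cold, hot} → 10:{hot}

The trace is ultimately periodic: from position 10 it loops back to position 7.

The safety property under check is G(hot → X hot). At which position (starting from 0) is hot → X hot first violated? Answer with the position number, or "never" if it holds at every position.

Check hot → X hot at each position in order: 0 ✓, 1 ✓, 2 ✓, 3 ✓, 4 ✓.
At position 5 the labels are {cold, hot} and the next position 6 has {}, so hot → X hot is false there. This is the first violation.

5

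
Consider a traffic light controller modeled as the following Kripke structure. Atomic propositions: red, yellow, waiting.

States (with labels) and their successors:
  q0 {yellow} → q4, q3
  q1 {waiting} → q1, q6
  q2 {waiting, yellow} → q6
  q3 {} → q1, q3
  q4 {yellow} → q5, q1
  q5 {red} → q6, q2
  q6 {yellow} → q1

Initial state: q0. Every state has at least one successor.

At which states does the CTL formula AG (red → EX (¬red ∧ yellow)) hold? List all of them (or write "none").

{q0, q1, q2, q3, q4, q5, q6}

States satisfying red → EX (¬red ∧ yellow): {q0, q1, q2, q3, q4, q5, q6}.
States satisfying AG (red → EX (¬red ∧ yellow)): {q0, q1, q2, q3, q4, q5, q6}.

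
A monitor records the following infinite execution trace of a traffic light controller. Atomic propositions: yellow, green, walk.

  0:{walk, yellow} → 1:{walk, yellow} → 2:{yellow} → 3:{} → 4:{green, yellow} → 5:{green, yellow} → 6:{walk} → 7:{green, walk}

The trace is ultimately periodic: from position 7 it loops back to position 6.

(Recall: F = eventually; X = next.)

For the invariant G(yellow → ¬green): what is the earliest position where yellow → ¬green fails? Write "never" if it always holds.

4

Check yellow → ¬green at each position in order: 0 ✓, 1 ✓, 2 ✓, 3 ✓.
At position 4 the labels are {green, yellow}, so yellow → ¬green is false there. This is the first violation.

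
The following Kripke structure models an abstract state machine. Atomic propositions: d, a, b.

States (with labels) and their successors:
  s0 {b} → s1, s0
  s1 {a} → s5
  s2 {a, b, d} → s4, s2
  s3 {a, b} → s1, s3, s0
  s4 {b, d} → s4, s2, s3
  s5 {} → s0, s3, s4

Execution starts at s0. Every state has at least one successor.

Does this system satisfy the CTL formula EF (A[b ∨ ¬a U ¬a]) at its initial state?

States satisfying A[b ∨ ¬a U ¬a]: {s0, s4, s5}.
States satisfying EF (A[b ∨ ¬a U ¬a]): {s0, s1, s2, s3, s4, s5}.
Some path from s0 reaches a state where A[b ∨ ¬a U ¬a] holds.
s0 ∈ Sat(EF (A[b ∨ ¬a U ¬a])).

Yes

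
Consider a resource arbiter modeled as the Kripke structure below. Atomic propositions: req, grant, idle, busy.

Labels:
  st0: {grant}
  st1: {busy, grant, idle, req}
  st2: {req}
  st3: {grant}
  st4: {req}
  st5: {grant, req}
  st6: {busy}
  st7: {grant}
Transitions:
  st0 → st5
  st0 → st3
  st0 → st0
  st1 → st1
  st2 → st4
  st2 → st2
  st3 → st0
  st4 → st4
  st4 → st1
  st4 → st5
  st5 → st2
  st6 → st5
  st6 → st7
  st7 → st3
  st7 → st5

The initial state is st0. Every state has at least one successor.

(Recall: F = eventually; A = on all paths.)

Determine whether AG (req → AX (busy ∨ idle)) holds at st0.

States satisfying req → AX (busy ∨ idle): {st0, st1, st3, st6, st7}.
States satisfying AG (req → AX (busy ∨ idle)): {st1}.
st2 is reachable from st0 and violates req → AX (busy ∨ idle), so AG fails at st0.
st0 ∉ Sat(AG (req → AX (busy ∨ idle))).

Does not hold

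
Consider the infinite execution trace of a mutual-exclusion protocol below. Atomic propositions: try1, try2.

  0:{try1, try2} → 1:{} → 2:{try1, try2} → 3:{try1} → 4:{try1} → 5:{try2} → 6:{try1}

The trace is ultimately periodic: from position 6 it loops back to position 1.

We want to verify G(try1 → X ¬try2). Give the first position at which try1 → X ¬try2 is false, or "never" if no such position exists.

Check try1 → X ¬try2 at each position in order: 0 ✓, 1 ✓, 2 ✓, 3 ✓.
At position 4 the labels are {try1} and the next position 5 has {try2}, so try1 → X ¬try2 is false there. This is the first violation.

4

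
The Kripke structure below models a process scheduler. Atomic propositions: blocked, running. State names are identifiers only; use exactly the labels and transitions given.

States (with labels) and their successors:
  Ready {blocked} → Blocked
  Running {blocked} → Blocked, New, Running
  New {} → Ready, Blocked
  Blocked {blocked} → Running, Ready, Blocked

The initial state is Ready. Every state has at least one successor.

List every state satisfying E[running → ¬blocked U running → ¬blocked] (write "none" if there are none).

States satisfying running → ¬blocked: {Ready, Running, New, Blocked}.
States satisfying E[running → ¬blocked U running → ¬blocked]: {Ready, Running, New, Blocked}.

{Ready, Running, New, Blocked}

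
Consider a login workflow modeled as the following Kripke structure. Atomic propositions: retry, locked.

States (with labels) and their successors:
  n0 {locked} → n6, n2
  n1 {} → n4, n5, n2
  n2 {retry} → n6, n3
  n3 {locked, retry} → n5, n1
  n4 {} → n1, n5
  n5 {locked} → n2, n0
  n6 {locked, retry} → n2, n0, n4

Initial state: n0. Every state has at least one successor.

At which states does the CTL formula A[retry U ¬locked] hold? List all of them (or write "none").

{n1, n2, n4}

States satisfying retry: {n2, n3, n6}.
States satisfying ¬locked: {n1, n2, n4}.
States satisfying A[retry U ¬locked]: {n1, n2, n4}.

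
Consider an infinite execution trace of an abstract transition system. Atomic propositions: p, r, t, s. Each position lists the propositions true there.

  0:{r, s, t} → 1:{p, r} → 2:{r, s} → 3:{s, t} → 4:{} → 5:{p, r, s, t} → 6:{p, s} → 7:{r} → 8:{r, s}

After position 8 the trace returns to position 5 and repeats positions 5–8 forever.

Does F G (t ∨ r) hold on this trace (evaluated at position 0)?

G (t ∨ r) is false at every position 0..8, so it never becomes true and F G (t ∨ r) fails.

Violated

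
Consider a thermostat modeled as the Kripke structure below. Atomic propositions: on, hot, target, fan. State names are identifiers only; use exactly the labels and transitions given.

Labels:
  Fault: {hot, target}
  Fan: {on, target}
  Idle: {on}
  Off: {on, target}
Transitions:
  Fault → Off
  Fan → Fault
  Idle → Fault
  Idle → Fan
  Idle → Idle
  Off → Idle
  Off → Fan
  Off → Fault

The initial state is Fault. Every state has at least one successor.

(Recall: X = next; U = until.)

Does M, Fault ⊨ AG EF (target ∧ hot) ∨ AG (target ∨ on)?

Holds

States satisfying EF (target ∧ hot): {Fault, Fan, Idle, Off}.
States satisfying AG EF (target ∧ hot): {Fault, Fan, Idle, Off}.
States satisfying target ∨ on: {Fault, Fan, Idle, Off}.
States satisfying AG (target ∨ on): {Fault, Fan, Idle, Off}.
States satisfying AG EF (target ∧ hot) ∨ AG (target ∨ on): {Fault, Fan, Idle, Off}.
Fault ∈ Sat(AG EF (target ∧ hot) ∨ AG (target ∨ on)).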